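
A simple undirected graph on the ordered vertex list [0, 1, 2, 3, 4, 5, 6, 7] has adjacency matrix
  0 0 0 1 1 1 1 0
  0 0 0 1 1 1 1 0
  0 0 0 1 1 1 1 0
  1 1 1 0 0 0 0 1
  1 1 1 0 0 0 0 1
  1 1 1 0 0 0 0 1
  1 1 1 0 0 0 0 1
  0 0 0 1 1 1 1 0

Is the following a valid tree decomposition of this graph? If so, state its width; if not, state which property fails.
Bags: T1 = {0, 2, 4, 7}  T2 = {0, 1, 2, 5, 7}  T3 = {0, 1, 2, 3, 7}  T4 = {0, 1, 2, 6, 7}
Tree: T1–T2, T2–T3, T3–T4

No — edge (1,4) lies in no bag.

A tree decomposition must satisfy three properties: every vertex lies in some bag; for every edge, both endpoints lie together in some bag; and for every vertex, the bags containing it form a connected subtree. Here edge (1,4) lies in no bag, so the decomposition is invalid.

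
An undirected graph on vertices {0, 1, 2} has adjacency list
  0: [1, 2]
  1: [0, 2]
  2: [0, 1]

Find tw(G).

2

A width-2 tree decomposition is:
Bags: B1 = {0, 1, 2}
Tree: (single bag)
With just one bag of size 3, the width is 3 − 1 = 2, so tw(G) ≤ 2. For the lower bound, the 3 vertices {0, 1, 2} are pairwise adjacent, and any tree decomposition puts a clique entirely inside one bag — forcing width ≥ 2. Combining the bounds, tw(G) = 2.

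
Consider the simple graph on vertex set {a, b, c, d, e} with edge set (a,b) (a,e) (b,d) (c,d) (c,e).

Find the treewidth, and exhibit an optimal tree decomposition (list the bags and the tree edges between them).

Treewidth 2.
Bags: B1 = {a, b, d}  B2 = {a, c, d}  B3 = {a, c, e}
Tree: B1–B2, B2–B3

Every bag has size at most 3, so the width is 3 − 1 = 2 and tw(G) ≤ 2. Since a–b–d–c–e–a is a cycle in G, G is not acyclic. Forests are exactly the graphs of treewidth ≤ 1, so tw(G) ≥ 2. Therefore the treewidth is 2.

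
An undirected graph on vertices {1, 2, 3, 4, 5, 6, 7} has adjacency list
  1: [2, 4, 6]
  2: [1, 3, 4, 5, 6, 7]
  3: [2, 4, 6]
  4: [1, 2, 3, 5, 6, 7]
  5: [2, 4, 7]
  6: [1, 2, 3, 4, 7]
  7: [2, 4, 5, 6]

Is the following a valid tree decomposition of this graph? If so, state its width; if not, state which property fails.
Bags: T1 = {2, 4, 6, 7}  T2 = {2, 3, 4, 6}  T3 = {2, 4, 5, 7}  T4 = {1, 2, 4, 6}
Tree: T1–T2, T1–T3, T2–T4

Every vertex of G appears in some bag (union = {1, 2, 3, 4, 5, 6, 7}); every edge is covered by a bag; and for each vertex v the set of bags containing v is connected in the bag tree. The decomposition is therefore valid. The largest bag has 4 vertices, so the width is 3.

Yes; width 3.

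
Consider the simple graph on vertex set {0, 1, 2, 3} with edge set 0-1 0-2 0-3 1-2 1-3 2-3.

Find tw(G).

A width-3 tree decomposition is:
Bags: B1 = {0, 1, 2, 3}
Tree: (single bag)
With just one bag of size 4, the width is 4 − 1 = 3, so tw(G) ≤ 3. For the lower bound, the 4 vertices {0, 1, 2, 3} are pairwise adjacent, and any tree decomposition puts a clique entirely inside one bag — forcing width ≥ 3. The upper and lower bounds meet at 3, so that is the treewidth.

3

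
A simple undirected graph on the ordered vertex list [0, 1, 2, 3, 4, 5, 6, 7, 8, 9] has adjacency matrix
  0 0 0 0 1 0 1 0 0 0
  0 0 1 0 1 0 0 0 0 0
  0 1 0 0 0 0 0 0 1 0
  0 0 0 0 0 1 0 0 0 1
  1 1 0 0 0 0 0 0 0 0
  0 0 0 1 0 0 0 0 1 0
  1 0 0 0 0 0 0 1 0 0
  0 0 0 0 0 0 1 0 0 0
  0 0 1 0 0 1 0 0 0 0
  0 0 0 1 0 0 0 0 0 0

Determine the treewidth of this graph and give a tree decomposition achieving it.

Each bag holds 2 vertices, so the decomposition has width 1, which upper-bounds the treewidth. G has an edge, so its treewidth is at least 1. The upper and lower bounds meet at 1, so that is the treewidth.

Treewidth 1.
One such decomposition:
Bags: B1 = {6, 7}  B2 = {0, 6}  B3 = {0, 4}  B4 = {1, 4}  B5 = {1, 2}  B6 = {2, 8}  B7 = {5, 8}  B8 = {3, 5}  B9 = {3, 9}
Tree: B1–B2, B2–B3, B3–B4, B4–B5, B5–B6, B6–B7, B7–B8, B8–B9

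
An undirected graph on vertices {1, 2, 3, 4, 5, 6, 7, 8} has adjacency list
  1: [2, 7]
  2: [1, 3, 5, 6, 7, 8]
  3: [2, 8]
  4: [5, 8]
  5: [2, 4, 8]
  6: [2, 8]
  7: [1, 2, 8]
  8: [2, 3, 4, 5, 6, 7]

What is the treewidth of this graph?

A width-2 tree decomposition is:
Bags: B1 = {2, 5, 8}  B2 = {2, 6, 8}  B3 = {2, 3, 8}  B4 = {2, 7, 8}  B5 = {4, 5, 8}  B6 = {1, 2, 7}
Tree: B1–B2, B2–B3, B3–B4, B1–B5, B4–B6
Each bag holds 3 vertices, so the decomposition has width 2, which upper-bounds the treewidth. On the other hand G contains the 3-clique {2, 3, 8}. A clique must lie in a single bag of any decomposition, so no decomposition can have width below 2. Therefore the treewidth is 2.

2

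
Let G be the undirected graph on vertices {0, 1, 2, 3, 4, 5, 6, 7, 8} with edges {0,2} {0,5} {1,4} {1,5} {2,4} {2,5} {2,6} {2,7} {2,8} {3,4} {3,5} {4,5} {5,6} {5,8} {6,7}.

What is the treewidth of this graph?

2

A width-2 tree decomposition is:
Bags: B1 = {0, 2, 5}  B2 = {2, 4, 5}  B3 = {3, 4, 5}  B4 = {2, 5, 6}  B5 = {1, 4, 5}  B6 = {2, 6, 7}  B7 = {2, 5, 8}
Tree: B1–B2, B2–B3, B1–B4, B3–B5, B4–B6, B1–B7
Every bag has size at most 3, so the width is 3 − 1 = 2 and tw(G) ≤ 2. On the other hand G contains the 3-clique {1, 4, 5}. A clique must lie in a single bag of any decomposition, so no decomposition can have width below 2. Combining the bounds, tw(G) = 2.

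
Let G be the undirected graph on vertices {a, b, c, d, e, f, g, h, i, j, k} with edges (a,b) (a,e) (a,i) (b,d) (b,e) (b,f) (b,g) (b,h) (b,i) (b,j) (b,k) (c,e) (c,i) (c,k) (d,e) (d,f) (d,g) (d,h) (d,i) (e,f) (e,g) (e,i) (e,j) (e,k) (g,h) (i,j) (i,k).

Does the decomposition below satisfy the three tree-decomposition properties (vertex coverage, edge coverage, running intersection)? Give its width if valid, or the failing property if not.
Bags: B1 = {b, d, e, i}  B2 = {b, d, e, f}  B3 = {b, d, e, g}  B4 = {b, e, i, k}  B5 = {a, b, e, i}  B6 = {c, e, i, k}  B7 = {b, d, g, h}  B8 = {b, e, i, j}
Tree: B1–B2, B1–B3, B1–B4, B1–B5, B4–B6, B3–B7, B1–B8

Yes; width 3.

Checking the three conditions: (i) the bags cover all of {a, b, c, d, e, f, g, h, i, j, k}; (ii) for each edge, some bag contains both endpoints; (iii) the bags containing any fixed vertex form a subtree. All hold, so the decomposition is valid with width 4 − 1 = 3.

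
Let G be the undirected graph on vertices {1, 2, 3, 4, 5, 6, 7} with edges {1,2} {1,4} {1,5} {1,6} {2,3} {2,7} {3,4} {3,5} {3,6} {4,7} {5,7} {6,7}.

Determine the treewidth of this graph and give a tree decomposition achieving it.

Every bag has size at most 4, so the width is 4 − 1 = 3 and tw(G) ≤ 3. For the lower bound: the 4 vertex sets {3,6}, {1,2}, {7}, {4} are disjoint, each induces a connected subgraph, and every pair is joined by at least one edge of G. Contracting each set to a single vertex therefore yields K_{4} as a minor, and since treewidth is minor-monotone, tw(G) ≥ tw(K_{4}) = 3. Hence tw(G) = 3 exactly.

Treewidth 3.
One optimal decomposition is:
Bags: B1 = {1, 3, 6, 7}  B2 = {1, 2, 3, 7}  B3 = {1, 3, 4, 7}  B4 = {1, 3, 5, 7}
Tree: B1–B2, B2–B3, B3–B4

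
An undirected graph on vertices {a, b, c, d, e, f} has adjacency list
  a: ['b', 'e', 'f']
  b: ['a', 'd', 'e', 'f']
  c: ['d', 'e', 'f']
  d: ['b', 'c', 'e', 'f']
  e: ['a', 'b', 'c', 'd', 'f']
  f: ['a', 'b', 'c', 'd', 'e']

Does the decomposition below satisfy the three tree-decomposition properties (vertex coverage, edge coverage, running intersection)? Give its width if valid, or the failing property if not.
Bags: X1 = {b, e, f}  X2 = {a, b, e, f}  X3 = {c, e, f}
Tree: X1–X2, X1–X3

A tree decomposition must satisfy three properties: every vertex lies in some bag; for every edge, both endpoints lie together in some bag; and for every vertex, the bags containing it form a connected subtree. Here vertex d appears in no bag, so the decomposition is invalid.

No — vertex d appears in no bag.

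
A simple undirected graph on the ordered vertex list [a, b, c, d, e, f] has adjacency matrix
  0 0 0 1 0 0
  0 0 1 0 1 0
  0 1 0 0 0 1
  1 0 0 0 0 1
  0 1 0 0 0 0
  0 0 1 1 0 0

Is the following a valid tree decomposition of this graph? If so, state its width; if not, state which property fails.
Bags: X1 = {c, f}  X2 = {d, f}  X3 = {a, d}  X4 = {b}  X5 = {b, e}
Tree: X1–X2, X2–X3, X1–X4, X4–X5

No — edge (c,b) lies in no bag.

A tree decomposition must satisfy three properties: every vertex lies in some bag; for every edge, both endpoints lie together in some bag; and for every vertex, the bags containing it form a connected subtree. Here edge (c,b) lies in no bag, so the decomposition is invalid.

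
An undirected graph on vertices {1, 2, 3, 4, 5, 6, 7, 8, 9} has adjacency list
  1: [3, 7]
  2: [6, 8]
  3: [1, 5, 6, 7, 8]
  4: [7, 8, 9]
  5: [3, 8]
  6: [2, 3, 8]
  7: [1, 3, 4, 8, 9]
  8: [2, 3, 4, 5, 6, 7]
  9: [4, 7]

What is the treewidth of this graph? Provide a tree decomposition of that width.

Treewidth 2.
One such decomposition:
Bags: B1 = {1, 3, 7}  B2 = {3, 7, 8}  B3 = {3, 6, 8}  B4 = {2, 6, 8}  B5 = {4, 7, 8}  B6 = {4, 7, 9}  B7 = {3, 5, 8}
Tree: B1–B2, B2–B3, B3–B4, B2–B5, B5–B6, B3–B7

The largest bag has 3 vertices, giving width 2; this decomposition certifies tw(G) ≤ 2. Conversely, {2, 6, 8} is a clique of size 3, and the vertices of any clique must share a bag in every tree decomposition; so some bag has ≥ 3 vertices and tw(G) ≥ 2. Combining the bounds, tw(G) = 2.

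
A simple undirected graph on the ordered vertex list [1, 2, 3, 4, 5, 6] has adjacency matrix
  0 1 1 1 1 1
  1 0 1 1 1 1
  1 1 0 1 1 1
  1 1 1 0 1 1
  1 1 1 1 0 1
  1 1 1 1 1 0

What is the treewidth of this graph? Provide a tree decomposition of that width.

A single bag containing all 6 vertices is trivially a valid decomposition of width 5. On the other hand G contains the 6-clique {1, 2, 3, 4, 5, 6}. A clique must lie in a single bag of any decomposition, so no decomposition can have width below 5. Combining the bounds, tw(G) = 5.

Treewidth 5.
Bags: B1 = {1, 2, 3, 4, 5, 6}
Tree: (single bag)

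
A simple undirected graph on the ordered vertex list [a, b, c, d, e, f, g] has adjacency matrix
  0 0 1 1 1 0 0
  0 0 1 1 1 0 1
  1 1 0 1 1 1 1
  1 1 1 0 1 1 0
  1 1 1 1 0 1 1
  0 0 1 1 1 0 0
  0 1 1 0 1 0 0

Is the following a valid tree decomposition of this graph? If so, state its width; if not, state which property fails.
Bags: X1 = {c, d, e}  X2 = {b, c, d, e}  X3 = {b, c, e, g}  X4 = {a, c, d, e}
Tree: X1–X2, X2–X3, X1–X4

No — vertex f appears in no bag.

A tree decomposition must satisfy three properties: every vertex lies in some bag; for every edge, both endpoints lie together in some bag; and for every vertex, the bags containing it form a connected subtree. Here vertex f appears in no bag, so the decomposition is invalid.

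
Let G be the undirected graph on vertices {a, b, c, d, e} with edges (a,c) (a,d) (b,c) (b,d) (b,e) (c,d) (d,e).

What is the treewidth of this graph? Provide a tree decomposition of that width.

Treewidth 2.
Bags: B1 = {b, d, e}  B2 = {b, c, d}  B3 = {a, c, d}
Tree: B1–B2, B2–B3

Each bag holds 3 vertices, so the decomposition has width 2, which upper-bounds the treewidth. On the other hand G contains the 3-clique {b, d, e}. A clique must lie in a single bag of any decomposition, so no decomposition can have width below 2. Combining the bounds, tw(G) = 2.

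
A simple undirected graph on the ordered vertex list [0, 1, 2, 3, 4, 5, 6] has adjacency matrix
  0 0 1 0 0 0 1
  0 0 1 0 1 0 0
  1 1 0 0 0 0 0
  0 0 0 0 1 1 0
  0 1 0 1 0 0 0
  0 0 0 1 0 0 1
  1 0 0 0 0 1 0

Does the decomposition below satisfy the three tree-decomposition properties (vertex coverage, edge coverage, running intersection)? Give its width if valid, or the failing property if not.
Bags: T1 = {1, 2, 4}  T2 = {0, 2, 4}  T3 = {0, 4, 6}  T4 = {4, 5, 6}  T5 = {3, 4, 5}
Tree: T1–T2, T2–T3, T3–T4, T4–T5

Every vertex of G appears in some bag (union = {0, 1, 2, 3, 4, 5, 6}); every edge is covered by a bag; and for each vertex v the set of bags containing v is connected in the bag tree. The decomposition is therefore valid. The largest bag has 3 vertices, so the width is 2.

Yes; width 2.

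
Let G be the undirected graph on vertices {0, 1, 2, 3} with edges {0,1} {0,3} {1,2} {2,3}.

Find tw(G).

2

A width-2 tree decomposition is:
Bags: B1 = {0, 1, 2}  B2 = {0, 2, 3}
Tree: B1–B2
Each bag holds 3 vertices, so the decomposition has width 2, which upper-bounds the treewidth. Since 0–1–2–3–0 is a cycle in G, G is not acyclic. Forests are exactly the graphs of treewidth ≤ 1, so tw(G) ≥ 2. Therefore the treewidth is 2.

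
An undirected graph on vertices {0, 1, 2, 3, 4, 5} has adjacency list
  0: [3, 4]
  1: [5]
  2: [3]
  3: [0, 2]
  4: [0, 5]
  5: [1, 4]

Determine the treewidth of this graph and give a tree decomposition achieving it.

Each bag holds 2 vertices, so the decomposition has width 1, which upper-bounds the treewidth. G has an edge, so its treewidth is at least 1. Combining the bounds, tw(G) = 1.

Treewidth 1.
One optimal decomposition is:
Bags: B1 = {1, 5}  B2 = {4, 5}  B3 = {0, 4}  B4 = {0, 3}  B5 = {2, 3}
Tree: B1–B2, B2–B3, B3–B4, B4–B5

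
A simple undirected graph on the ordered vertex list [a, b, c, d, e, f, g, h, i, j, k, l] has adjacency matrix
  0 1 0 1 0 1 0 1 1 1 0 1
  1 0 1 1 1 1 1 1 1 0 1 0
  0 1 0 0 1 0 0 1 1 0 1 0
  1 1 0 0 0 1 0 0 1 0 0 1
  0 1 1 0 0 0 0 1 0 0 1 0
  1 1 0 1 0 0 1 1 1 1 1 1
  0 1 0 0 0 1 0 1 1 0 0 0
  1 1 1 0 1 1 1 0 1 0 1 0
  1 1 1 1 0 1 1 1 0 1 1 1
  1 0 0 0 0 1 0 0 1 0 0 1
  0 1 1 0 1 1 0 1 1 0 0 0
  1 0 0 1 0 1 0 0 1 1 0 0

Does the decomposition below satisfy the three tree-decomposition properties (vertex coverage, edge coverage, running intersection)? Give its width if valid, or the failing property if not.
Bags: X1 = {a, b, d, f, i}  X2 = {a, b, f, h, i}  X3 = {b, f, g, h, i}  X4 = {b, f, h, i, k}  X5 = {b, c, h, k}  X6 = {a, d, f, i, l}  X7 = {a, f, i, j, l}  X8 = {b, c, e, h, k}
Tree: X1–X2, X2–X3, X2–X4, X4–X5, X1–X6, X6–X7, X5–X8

A tree decomposition must satisfy three properties: every vertex lies in some bag; for every edge, both endpoints lie together in some bag; and for every vertex, the bags containing it form a connected subtree. Here edge (i,c) lies in no bag, so the decomposition is invalid.

No — edge (i,c) lies in no bag.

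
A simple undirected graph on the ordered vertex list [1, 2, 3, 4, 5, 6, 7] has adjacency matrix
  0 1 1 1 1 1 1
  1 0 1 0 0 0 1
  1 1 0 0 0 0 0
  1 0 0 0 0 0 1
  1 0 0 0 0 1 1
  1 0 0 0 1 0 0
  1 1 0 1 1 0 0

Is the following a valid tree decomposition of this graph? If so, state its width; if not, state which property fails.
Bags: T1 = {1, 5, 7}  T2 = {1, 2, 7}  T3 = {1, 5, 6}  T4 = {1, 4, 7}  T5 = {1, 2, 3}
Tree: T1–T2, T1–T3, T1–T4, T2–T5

Yes; width 2.

Checking the three conditions: (i) the bags cover all of {1, 2, 3, 4, 5, 6, 7}; (ii) for each edge, some bag contains both endpoints; (iii) the bags containing any fixed vertex form a subtree. All hold, so the decomposition is valid with width 3 − 1 = 2.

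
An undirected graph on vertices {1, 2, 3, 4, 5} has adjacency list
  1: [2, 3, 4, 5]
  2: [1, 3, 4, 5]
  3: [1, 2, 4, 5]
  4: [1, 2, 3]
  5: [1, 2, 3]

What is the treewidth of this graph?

A width-3 tree decomposition is:
Bags: B1 = {1, 2, 3, 5}  B2 = {1, 2, 3, 4}
Tree: B1–B2
Every bag has size at most 4, so the width is 4 − 1 = 3 and tw(G) ≤ 3. On the other hand G contains the 4-clique {1, 2, 3, 4}. A clique must lie in a single bag of any decomposition, so no decomposition can have width below 3. Hence tw(G) = 3 exactly.

3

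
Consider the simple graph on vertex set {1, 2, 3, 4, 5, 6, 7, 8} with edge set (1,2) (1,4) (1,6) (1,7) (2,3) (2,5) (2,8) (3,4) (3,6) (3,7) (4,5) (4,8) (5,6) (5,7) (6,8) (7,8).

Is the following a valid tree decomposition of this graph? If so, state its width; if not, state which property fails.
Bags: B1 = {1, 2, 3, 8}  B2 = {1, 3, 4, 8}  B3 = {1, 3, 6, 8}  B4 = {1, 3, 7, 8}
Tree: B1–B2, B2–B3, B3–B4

A tree decomposition must satisfy three properties: every vertex lies in some bag; for every edge, both endpoints lie together in some bag; and for every vertex, the bags containing it form a connected subtree. Here vertex 5 appears in no bag, so the decomposition is invalid.

No — vertex 5 appears in no bag.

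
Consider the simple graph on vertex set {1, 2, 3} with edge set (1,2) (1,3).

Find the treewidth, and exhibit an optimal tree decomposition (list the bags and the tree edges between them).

Every bag has size at most 2, so the width is 2 − 1 = 1 and tw(G) ≤ 1. Any graph with an edge has treewidth ≥ 1, and G has the edge 1–2. Combining the bounds, tw(G) = 1.

Treewidth 1.
One optimal decomposition is:
Bags: B1 = {1, 2}  B2 = {1, 3}
Tree: B1–B2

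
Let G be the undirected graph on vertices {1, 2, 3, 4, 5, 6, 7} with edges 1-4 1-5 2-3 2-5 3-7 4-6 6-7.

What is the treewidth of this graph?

A width-2 tree decomposition is:
Bags: B1 = {1, 4, 5}  B2 = {2, 4, 5}  B3 = {2, 3, 4}  B4 = {3, 4, 7}  B5 = {4, 6, 7}
Tree: B1–B2, B2–B3, B3–B4, B4–B5
Every bag has size at most 3, so the width is 3 − 1 = 2 and tw(G) ≤ 2. For the lower bound, G contains the cycle 4–1–5–2–3–7–6–4, so G is not a forest; only forests have treewidth ≤ 1, hence tw(G) ≥ 2. Hence tw(G) = 2 exactly.

2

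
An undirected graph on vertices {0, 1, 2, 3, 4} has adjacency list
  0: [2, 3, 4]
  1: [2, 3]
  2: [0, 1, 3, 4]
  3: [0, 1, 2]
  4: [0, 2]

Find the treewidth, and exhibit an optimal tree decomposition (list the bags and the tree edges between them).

Treewidth 2.
One optimal decomposition is:
Bags: B1 = {0, 2, 3}  B2 = {0, 2, 4}  B3 = {1, 2, 3}
Tree: B1–B2, B1–B3

Every bag has size at most 3, so the width is 3 − 1 = 2 and tw(G) ≤ 2. Conversely, {0, 2, 3} is a clique of size 3, and the vertices of any clique must share a bag in every tree decomposition; so some bag has ≥ 3 vertices and tw(G) ≥ 2. Hence tw(G) = 2 exactly.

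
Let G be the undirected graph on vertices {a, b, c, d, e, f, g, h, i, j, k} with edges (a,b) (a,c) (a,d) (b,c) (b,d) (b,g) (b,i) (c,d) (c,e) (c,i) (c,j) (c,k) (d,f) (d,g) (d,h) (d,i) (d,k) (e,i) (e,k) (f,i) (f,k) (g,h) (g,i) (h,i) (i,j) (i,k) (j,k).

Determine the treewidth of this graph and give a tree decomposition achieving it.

Treewidth 3.
One such decomposition:
Bags: B1 = {c, d, i, k}  B2 = {d, f, i, k}  B3 = {c, i, j, k}  B4 = {c, e, i, k}  B5 = {b, c, d, i}  B6 = {b, d, g, i}  B7 = {a, b, c, d}  B8 = {d, g, h, i}
Tree: B1–B2, B1–B3, B3–B4, B1–B5, B5–B6, B5–B7, B6–B8

Each bag holds 4 vertices, so the decomposition has width 3, which upper-bounds the treewidth. For the lower bound, the 4 vertices {a, b, c, d} are pairwise adjacent, and any tree decomposition puts a clique entirely inside one bag — forcing width ≥ 3. Combining the bounds, tw(G) = 3.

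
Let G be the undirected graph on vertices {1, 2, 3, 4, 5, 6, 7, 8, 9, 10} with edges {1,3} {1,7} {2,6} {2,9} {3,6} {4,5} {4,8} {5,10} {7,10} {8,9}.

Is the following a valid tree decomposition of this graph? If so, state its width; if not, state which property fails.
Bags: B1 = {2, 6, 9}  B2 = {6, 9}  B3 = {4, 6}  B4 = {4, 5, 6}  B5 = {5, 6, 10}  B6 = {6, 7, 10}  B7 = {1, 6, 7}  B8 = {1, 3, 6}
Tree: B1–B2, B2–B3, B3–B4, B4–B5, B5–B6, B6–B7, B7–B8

A tree decomposition must satisfy three properties: every vertex lies in some bag; for every edge, both endpoints lie together in some bag; and for every vertex, the bags containing it form a connected subtree. Here vertex 8 appears in no bag, so the decomposition is invalid.

No — vertex 8 appears in no bag.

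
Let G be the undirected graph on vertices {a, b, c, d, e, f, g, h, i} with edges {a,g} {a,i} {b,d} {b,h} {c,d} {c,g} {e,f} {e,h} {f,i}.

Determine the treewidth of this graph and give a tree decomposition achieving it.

The largest bag has 3 vertices, giving width 2; this decomposition certifies tw(G) ≤ 2. Since a–g–c–d–b–h–e–f–i–a is a cycle in G, G is not acyclic. Forests are exactly the graphs of treewidth ≤ 1, so tw(G) ≥ 2. The upper and lower bounds meet at 2, so that is the treewidth.

Treewidth 2.
Bags: B1 = {a, c, g}  B2 = {a, c, d}  B3 = {a, b, d}  B4 = {a, b, h}  B5 = {a, e, h}  B6 = {a, e, f}  B7 = {a, f, i}
Tree: B1–B2, B2–B3, B3–B4, B4–B5, B5–B6, B6–B7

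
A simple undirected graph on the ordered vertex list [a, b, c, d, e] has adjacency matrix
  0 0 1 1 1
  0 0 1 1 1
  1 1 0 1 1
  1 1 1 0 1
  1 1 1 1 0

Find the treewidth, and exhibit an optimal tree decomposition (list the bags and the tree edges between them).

Each bag holds 4 vertices, so the decomposition has width 3, which upper-bounds the treewidth. For the lower bound, the 4 vertices {a, c, d, e} are pairwise adjacent, and any tree decomposition puts a clique entirely inside one bag — forcing width ≥ 3. Therefore the treewidth is 3.

Treewidth 3.
One such decomposition:
Bags: B1 = {b, c, d, e}  B2 = {a, c, d, e}
Tree: B1–B2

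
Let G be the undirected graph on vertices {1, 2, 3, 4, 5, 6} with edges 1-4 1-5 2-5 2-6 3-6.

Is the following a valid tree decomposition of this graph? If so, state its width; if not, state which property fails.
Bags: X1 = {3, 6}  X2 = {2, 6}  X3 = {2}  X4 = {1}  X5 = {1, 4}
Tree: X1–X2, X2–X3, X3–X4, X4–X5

No — vertex 5 appears in no bag.

A tree decomposition must satisfy three properties: every vertex lies in some bag; for every edge, both endpoints lie together in some bag; and for every vertex, the bags containing it form a connected subtree. Here vertex 5 appears in no bag, so the decomposition is invalid.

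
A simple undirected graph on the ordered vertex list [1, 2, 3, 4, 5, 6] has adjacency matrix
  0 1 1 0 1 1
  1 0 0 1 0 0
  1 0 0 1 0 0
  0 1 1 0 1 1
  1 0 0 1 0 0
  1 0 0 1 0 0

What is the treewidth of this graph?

2

A width-2 tree decomposition is:
Bags: B1 = {1, 3, 4}  B2 = {1, 4, 6}  B3 = {1, 2, 4}  B4 = {1, 4, 5}
Tree: B1–B2, B2–B3, B3–B4
Each bag holds 3 vertices, so the decomposition has width 2, which upper-bounds the treewidth. The edges 3–1–6–4–3 form a cycle, so G is not a tree and its treewidth is at least 2. Hence tw(G) = 2 exactly.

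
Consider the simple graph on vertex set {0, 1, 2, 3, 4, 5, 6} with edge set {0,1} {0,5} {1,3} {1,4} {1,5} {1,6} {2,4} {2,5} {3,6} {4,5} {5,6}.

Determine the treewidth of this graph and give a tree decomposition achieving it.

Each bag holds 3 vertices, so the decomposition has width 2, which upper-bounds the treewidth. On the other hand G contains the 3-clique {1, 3, 6}. A clique must lie in a single bag of any decomposition, so no decomposition can have width below 2. Hence tw(G) = 2 exactly.

Treewidth 2.
Bags: B1 = {1, 5, 6}  B2 = {1, 4, 5}  B3 = {1, 3, 6}  B4 = {2, 4, 5}  B5 = {0, 1, 5}
Tree: B1–B2, B1–B3, B2–B4, B1–B5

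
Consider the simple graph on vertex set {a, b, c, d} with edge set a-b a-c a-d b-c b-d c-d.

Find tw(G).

3

A width-3 tree decomposition is:
Bags: B1 = {a, b, c, d}
Tree: (single bag)
A single bag containing all 4 vertices is trivially a valid decomposition of width 3. For the lower bound, the 4 vertices {a, b, c, d} are pairwise adjacent, and any tree decomposition puts a clique entirely inside one bag — forcing width ≥ 3. Combining the bounds, tw(G) = 3.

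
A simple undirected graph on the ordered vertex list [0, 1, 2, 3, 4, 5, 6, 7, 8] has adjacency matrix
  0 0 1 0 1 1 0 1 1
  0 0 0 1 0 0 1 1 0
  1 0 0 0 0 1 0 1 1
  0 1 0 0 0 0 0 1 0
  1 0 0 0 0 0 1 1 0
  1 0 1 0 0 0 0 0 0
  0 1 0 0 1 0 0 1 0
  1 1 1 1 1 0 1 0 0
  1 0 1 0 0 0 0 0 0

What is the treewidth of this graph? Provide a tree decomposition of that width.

Treewidth 2.
Bags: B1 = {4, 6, 7}  B2 = {0, 4, 7}  B3 = {1, 6, 7}  B4 = {0, 2, 7}  B5 = {0, 2, 5}  B6 = {0, 2, 8}  B7 = {1, 3, 7}
Tree: B1–B2, B1–B3, B2–B4, B4–B5, B4–B6, B3–B7

Each bag holds 3 vertices, so the decomposition has width 2, which upper-bounds the treewidth. On the other hand G contains the 3-clique {0, 2, 8}. A clique must lie in a single bag of any decomposition, so no decomposition can have width below 2. Therefore the treewidth is 2.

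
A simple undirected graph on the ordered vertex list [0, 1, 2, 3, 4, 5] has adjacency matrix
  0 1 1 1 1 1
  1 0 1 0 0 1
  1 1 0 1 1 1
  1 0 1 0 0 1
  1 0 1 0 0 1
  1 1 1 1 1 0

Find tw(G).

A width-3 tree decomposition is:
Bags: B1 = {0, 2, 3, 5}  B2 = {0, 2, 4, 5}  B3 = {0, 1, 2, 5}
Tree: B1–B2, B1–B3
Each bag holds 4 vertices, so the decomposition has width 3, which upper-bounds the treewidth. For the lower bound, the 4 vertices {0, 1, 2, 5} are pairwise adjacent, and any tree decomposition puts a clique entirely inside one bag — forcing width ≥ 3. Therefore the treewidth is 3.

3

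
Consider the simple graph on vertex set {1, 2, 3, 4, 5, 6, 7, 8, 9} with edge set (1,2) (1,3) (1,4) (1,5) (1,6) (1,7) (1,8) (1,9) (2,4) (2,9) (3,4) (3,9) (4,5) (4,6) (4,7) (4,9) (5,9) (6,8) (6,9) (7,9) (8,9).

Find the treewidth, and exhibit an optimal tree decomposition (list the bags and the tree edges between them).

Every bag has size at most 4, so the width is 4 − 1 = 3 and tw(G) ≤ 3. On the other hand G contains the 4-clique {1, 6, 8, 9}. A clique must lie in a single bag of any decomposition, so no decomposition can have width below 3. Combining the bounds, tw(G) = 3.

Treewidth 3.
One optimal decomposition is:
Bags: B1 = {1, 4, 5, 9}  B2 = {1, 4, 7, 9}  B3 = {1, 3, 4, 9}  B4 = {1, 4, 6, 9}  B5 = {1, 2, 4, 9}  B6 = {1, 6, 8, 9}
Tree: B1–B2, B1–B3, B3–B4, B3–B5, B4–B6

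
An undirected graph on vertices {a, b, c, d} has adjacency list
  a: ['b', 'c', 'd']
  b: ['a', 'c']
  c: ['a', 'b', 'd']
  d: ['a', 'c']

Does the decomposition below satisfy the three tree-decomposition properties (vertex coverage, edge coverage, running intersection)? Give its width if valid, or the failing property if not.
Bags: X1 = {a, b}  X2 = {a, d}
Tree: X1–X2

No — vertex c appears in no bag.

A tree decomposition must satisfy three properties: every vertex lies in some bag; for every edge, both endpoints lie together in some bag; and for every vertex, the bags containing it form a connected subtree. Here vertex c appears in no bag, so the decomposition is invalid.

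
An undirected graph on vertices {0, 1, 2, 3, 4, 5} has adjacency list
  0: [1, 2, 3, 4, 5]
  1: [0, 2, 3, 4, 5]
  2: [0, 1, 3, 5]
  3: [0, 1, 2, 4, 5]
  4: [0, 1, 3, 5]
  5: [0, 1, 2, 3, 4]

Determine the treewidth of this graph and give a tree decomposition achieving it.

Treewidth 4.
One such decomposition:
Bags: B1 = {0, 1, 2, 3, 5}  B2 = {0, 1, 3, 4, 5}
Tree: B1–B2

Each bag holds 5 vertices, so the decomposition has width 4, which upper-bounds the treewidth. On the other hand G contains the 5-clique {0, 1, 2, 3, 5}. A clique must lie in a single bag of any decomposition, so no decomposition can have width below 4. Combining the bounds, tw(G) = 4.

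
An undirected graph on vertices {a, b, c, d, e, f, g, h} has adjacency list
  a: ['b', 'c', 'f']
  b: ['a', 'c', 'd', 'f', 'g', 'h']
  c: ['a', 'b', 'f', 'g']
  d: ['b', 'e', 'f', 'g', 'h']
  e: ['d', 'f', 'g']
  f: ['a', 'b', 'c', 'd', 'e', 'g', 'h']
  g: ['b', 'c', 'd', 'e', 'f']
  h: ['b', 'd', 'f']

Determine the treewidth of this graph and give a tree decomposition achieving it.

Every bag has size at most 4, so the width is 4 − 1 = 3 and tw(G) ≤ 3. Conversely, {d, e, f, g} is a clique of size 4, and the vertices of any clique must share a bag in every tree decomposition; so some bag has ≥ 4 vertices and tw(G) ≥ 3. Therefore the treewidth is 3.

Treewidth 3.
One optimal decomposition is:
Bags: B1 = {b, c, f, g}  B2 = {b, d, f, g}  B3 = {d, e, f, g}  B4 = {a, b, c, f}  B5 = {b, d, f, h}
Tree: B1–B2, B2–B3, B1–B4, B2–B5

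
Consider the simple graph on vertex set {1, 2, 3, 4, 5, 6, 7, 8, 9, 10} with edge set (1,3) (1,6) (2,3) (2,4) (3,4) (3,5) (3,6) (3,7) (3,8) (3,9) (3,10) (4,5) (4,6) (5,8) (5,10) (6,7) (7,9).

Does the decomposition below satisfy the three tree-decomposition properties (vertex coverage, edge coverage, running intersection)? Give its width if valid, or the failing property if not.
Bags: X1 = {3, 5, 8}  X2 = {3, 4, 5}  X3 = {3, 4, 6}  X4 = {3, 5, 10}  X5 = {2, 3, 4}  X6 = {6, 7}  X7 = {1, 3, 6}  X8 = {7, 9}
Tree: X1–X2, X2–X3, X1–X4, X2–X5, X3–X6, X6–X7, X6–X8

A tree decomposition must satisfy three properties: every vertex lies in some bag; for every edge, both endpoints lie together in some bag; and for every vertex, the bags containing it form a connected subtree. Here edge (3,7) lies in no bag, so the decomposition is invalid.

No — edge (3,7) lies in no bag.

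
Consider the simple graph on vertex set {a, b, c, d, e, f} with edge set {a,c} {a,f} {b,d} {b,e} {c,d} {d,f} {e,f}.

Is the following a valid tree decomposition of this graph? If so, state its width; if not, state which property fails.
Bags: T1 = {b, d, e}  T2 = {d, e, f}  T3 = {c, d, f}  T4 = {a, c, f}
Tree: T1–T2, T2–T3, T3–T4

Every vertex of G appears in some bag (union = {a, b, c, d, e, f}); every edge is covered by a bag; and for each vertex v the set of bags containing v is connected in the bag tree. The decomposition is therefore valid. The largest bag has 3 vertices, so the width is 2.

Yes; width 2.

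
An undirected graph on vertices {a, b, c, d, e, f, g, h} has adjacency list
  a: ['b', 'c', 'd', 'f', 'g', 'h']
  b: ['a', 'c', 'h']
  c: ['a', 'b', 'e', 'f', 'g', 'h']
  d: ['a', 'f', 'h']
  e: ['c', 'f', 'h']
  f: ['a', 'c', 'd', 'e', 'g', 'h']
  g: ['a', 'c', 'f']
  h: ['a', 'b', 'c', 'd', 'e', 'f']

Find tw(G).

A width-3 tree decomposition is:
Bags: B1 = {c, e, f, h}  B2 = {a, c, f, h}  B3 = {a, c, f, g}  B4 = {a, b, c, h}  B5 = {a, d, f, h}
Tree: B1–B2, B2–B3, B2–B4, B2–B5
Every bag has size at most 4, so the width is 4 − 1 = 3 and tw(G) ≤ 3. On the other hand G contains the 4-clique {a, c, f, g}. A clique must lie in a single bag of any decomposition, so no decomposition can have width below 3. Hence tw(G) = 3 exactly.

3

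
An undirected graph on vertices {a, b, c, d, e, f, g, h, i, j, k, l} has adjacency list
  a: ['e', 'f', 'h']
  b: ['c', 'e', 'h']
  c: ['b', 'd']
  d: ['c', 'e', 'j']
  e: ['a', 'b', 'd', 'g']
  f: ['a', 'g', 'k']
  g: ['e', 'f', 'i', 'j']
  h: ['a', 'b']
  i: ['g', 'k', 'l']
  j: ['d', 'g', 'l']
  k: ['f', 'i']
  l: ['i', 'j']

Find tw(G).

A width-3 tree decomposition is:
Bags: B1 = {b, c, d, h}  B2 = {b, d, e, h}  B3 = {a, d, e, h}  B4 = {a, d, e, j}  B5 = {a, e, g, j}  B6 = {a, f, g, j}  B7 = {f, g, j, l}  B8 = {f, g, i, l}  B9 = {f, i, k, l}
Tree: B1–B2, B2–B3, B3–B4, B4–B5, B5–B6, B6–B7, B7–B8, B8–B9
The largest bag has 4 vertices, giving width 3; this decomposition certifies tw(G) ≤ 3. For the lower bound: the 4 vertex sets {b,c,h}, {d}, {e}, {a,f,g,j} are disjoint, each induces a connected subgraph, and every pair is joined by at least one edge of G. Contracting each set to a single vertex therefore yields K_{4} as a minor, and since treewidth is minor-monotone, tw(G) ≥ tw(K_{4}) = 3. The upper and lower bounds meet at 3, so that is the treewidth.

3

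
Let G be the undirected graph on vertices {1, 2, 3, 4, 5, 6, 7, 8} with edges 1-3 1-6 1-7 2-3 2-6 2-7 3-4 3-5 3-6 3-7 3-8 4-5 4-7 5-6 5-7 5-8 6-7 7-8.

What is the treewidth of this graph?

3

A width-3 tree decomposition is:
Bags: B1 = {2, 3, 6, 7}  B2 = {3, 5, 6, 7}  B3 = {1, 3, 6, 7}  B4 = {3, 5, 7, 8}  B5 = {3, 4, 5, 7}
Tree: B1–B2, B2–B3, B2–B4, B4–B5
Every bag has size at most 4, so the width is 4 − 1 = 3 and tw(G) ≤ 3. On the other hand G contains the 4-clique {1, 3, 6, 7}. A clique must lie in a single bag of any decomposition, so no decomposition can have width below 3. Combining the bounds, tw(G) = 3.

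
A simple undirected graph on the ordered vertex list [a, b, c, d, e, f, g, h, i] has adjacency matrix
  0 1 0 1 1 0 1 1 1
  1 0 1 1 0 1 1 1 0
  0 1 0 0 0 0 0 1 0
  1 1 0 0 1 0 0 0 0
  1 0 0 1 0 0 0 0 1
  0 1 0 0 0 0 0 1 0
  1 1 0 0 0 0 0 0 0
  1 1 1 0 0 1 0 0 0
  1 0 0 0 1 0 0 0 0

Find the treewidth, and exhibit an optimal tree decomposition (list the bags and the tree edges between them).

Treewidth 2.
Bags: B1 = {a, b, g}  B2 = {a, b, h}  B3 = {a, b, d}  B4 = {b, c, h}  B5 = {b, f, h}  B6 = {a, d, e}  B7 = {a, e, i}
Tree: B1–B2, B1–B3, B2–B4, B2–B5, B3–B6, B6–B7

The largest bag has 3 vertices, giving width 2; this decomposition certifies tw(G) ≤ 2. Conversely, {a, d, e} is a clique of size 3, and the vertices of any clique must share a bag in every tree decomposition; so some bag has ≥ 3 vertices and tw(G) ≥ 2. The upper and lower bounds meet at 2, so that is the treewidth.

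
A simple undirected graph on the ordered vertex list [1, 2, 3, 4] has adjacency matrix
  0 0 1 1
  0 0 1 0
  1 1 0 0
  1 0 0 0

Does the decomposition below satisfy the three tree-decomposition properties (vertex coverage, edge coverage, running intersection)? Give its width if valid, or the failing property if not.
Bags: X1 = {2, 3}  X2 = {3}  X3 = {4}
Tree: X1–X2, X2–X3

No — vertex 1 appears in no bag.

A tree decomposition must satisfy three properties: every vertex lies in some bag; for every edge, both endpoints lie together in some bag; and for every vertex, the bags containing it form a connected subtree. Here vertex 1 appears in no bag, so the decomposition is invalid.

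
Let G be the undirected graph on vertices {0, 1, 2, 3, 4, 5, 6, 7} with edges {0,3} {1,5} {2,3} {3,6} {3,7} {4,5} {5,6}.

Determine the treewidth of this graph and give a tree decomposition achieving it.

Treewidth 1.
One such decomposition:
Bags: B1 = {4, 5}  B2 = {5, 6}  B3 = {3, 6}  B4 = {2, 3}  B5 = {3, 7}  B6 = {1, 5}  B7 = {0, 3}
Tree: B1–B2, B2–B3, B3–B4, B3–B5, B1–B6, B4–B7

The largest bag has 2 vertices, giving width 1; this decomposition certifies tw(G) ≤ 1. G has an edge, so its treewidth is at least 1. Combining the bounds, tw(G) = 1.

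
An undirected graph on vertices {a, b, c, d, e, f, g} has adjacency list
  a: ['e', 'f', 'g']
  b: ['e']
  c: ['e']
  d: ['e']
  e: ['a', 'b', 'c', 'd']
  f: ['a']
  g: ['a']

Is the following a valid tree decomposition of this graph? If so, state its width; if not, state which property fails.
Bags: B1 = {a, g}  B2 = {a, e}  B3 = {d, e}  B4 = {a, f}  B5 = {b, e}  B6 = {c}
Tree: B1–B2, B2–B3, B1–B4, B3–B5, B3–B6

A tree decomposition must satisfy three properties: every vertex lies in some bag; for every edge, both endpoints lie together in some bag; and for every vertex, the bags containing it form a connected subtree. Here edge (e,c) lies in no bag, so the decomposition is invalid.

No — edge (e,c) lies in no bag.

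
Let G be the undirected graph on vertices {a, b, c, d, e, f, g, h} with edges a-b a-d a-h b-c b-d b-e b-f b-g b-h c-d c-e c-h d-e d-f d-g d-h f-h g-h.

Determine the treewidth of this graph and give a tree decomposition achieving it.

Every bag has size at most 4, so the width is 4 − 1 = 3 and tw(G) ≤ 3. On the other hand G contains the 4-clique {b, c, d, e}. A clique must lie in a single bag of any decomposition, so no decomposition can have width below 3. The upper and lower bounds meet at 3, so that is the treewidth.

Treewidth 3.
One such decomposition:
Bags: B1 = {b, d, f, h}  B2 = {b, c, d, h}  B3 = {a, b, d, h}  B4 = {b, d, g, h}  B5 = {b, c, d, e}
Tree: B1–B2, B1–B3, B1–B4, B2–B5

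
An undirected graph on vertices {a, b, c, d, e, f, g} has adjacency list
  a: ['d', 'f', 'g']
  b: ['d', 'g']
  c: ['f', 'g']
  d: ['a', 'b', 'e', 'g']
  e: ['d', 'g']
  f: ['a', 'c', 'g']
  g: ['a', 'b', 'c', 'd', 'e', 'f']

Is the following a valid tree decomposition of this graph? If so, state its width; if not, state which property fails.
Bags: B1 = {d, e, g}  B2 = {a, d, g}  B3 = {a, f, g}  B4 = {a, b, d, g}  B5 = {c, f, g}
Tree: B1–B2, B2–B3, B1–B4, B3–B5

A tree decomposition must satisfy three properties: every vertex lies in some bag; for every edge, both endpoints lie together in some bag; and for every vertex, the bags containing it form a connected subtree. Here bags containing vertex a are not connected in the tree, so the decomposition is invalid.

No — bags containing vertex a are not connected in the tree.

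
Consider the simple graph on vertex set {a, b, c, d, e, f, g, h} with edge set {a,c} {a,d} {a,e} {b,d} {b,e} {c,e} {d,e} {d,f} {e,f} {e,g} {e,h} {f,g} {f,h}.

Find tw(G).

2

A width-2 tree decomposition is:
Bags: B1 = {a, d, e}  B2 = {d, e, f}  B3 = {e, f, h}  B4 = {a, c, e}  B5 = {b, d, e}  B6 = {e, f, g}
Tree: B1–B2, B2–B3, B1–B4, B2–B5, B2–B6
Every bag has size at most 3, so the width is 3 − 1 = 2 and tw(G) ≤ 2. Conversely, {a, d, e} is a clique of size 3, and the vertices of any clique must share a bag in every tree decomposition; so some bag has ≥ 3 vertices and tw(G) ≥ 2. Therefore the treewidth is 2.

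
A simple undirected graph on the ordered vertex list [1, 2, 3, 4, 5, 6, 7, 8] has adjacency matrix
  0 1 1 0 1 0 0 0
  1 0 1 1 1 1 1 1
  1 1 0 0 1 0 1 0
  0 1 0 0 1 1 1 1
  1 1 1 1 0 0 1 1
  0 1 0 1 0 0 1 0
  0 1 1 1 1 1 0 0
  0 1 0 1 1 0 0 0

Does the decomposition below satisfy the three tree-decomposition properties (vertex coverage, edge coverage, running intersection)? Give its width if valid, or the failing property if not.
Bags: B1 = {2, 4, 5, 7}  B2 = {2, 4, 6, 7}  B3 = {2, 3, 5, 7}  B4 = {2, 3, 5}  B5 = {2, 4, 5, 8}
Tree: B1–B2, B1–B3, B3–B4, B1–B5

A tree decomposition must satisfy three properties: every vertex lies in some bag; for every edge, both endpoints lie together in some bag; and for every vertex, the bags containing it form a connected subtree. Here vertex 1 appears in no bag, so the decomposition is invalid.

No — vertex 1 appears in no bag.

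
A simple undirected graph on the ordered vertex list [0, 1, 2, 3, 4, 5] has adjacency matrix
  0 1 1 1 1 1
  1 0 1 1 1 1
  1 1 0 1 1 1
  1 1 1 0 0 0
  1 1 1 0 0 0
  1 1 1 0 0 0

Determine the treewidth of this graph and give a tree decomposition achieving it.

Each bag holds 4 vertices, so the decomposition has width 3, which upper-bounds the treewidth. For the lower bound, the 4 vertices {0, 1, 2, 3} are pairwise adjacent, and any tree decomposition puts a clique entirely inside one bag — forcing width ≥ 3. The upper and lower bounds meet at 3, so that is the treewidth.

Treewidth 3.
One optimal decomposition is:
Bags: B1 = {0, 1, 2, 4}  B2 = {0, 1, 2, 3}  B3 = {0, 1, 2, 5}
Tree: B1–B2, B2–B3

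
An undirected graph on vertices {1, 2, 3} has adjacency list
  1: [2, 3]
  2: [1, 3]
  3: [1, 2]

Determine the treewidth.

A width-2 tree decomposition is:
Bags: B1 = {1, 2, 3}
Tree: (single bag)
With just one bag of size 3, the width is 3 − 1 = 2, so tw(G) ≤ 2. For the lower bound, the 3 vertices {1, 2, 3} are pairwise adjacent, and any tree decomposition puts a clique entirely inside one bag — forcing width ≥ 2. Hence tw(G) = 2 exactly.

2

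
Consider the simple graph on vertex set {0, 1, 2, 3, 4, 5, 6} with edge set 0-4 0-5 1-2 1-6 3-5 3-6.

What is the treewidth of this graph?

A width-1 tree decomposition is:
Bags: B1 = {1, 2}  B2 = {1, 6}  B3 = {3, 6}  B4 = {3, 5}  B5 = {0, 5}  B6 = {0, 4}
Tree: B1–B2, B2–B3, B3–B4, B4–B5, B5–B6
The largest bag has 2 vertices, giving width 1; this decomposition certifies tw(G) ≤ 1. Any graph with an edge has treewidth ≥ 1, and G has the edge 2–1. Hence tw(G) = 1 exactly.

1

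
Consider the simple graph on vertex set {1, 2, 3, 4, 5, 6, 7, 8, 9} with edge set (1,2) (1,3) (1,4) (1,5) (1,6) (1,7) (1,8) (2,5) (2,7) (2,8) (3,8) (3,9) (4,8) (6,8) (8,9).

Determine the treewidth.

2

A width-2 tree decomposition is:
Bags: B1 = {1, 3, 8}  B2 = {1, 2, 8}  B3 = {1, 2, 7}  B4 = {1, 2, 5}  B5 = {1, 4, 8}  B6 = {3, 8, 9}  B7 = {1, 6, 8}
Tree: B1–B2, B2–B3, B3–B4, B2–B5, B1–B6, B5–B7
The largest bag has 3 vertices, giving width 2; this decomposition certifies tw(G) ≤ 2. On the other hand G contains the 3-clique {1, 2, 8}. A clique must lie in a single bag of any decomposition, so no decomposition can have width below 2. Hence tw(G) = 2 exactly.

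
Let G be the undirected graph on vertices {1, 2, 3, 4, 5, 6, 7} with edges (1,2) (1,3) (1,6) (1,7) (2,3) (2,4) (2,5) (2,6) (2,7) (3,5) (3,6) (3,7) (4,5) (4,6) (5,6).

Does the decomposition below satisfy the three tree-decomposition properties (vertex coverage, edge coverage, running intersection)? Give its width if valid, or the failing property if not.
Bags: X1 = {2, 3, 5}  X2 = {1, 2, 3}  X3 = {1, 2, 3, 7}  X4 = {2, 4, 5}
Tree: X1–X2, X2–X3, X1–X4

A tree decomposition must satisfy three properties: every vertex lies in some bag; for every edge, both endpoints lie together in some bag; and for every vertex, the bags containing it form a connected subtree. Here vertex 6 appears in no bag, so the decomposition is invalid.

No — vertex 6 appears in no bag.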